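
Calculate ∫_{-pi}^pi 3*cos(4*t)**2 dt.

3*pi

Use the identity cos^2(4*t) = (1 + cos(8*t))/2.
An antiderivative is F(t) = 3*t/2 + 3*sin(8*t)/16.
Then F(pi) - F(-pi) = (3*pi/2) - (-3*pi/2) = 3*pi.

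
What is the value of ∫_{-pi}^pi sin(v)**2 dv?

Use the identity sin^2(v) = (1 - cos(2*v))/2.
An antiderivative is F(v) = v/2 - sin(2*v)/4.
Then F(pi) - F(-pi) = (pi/2) - (-pi/2) = pi.

pi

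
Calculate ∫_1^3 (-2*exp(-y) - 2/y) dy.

-2*log(3) - 2*exp(-1) + 2*exp(-3)

An antiderivative is F(y) = -2*log(y) + 2*exp(-y).
Then F(3) - F(1) = (-2*log(3) + 2*exp(-3)) - (2*exp(-1)) = -2*log(3) - 2*exp(-1) + 2*exp(-3).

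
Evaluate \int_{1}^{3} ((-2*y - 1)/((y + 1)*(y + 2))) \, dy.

Factor the denominator: y**2 + 3*y + 2 = (y + 2)(y + 1).
Partial fractions: (-2*y - 1)/((y + 1)*(y + 2)) = -3/(y + 2) + 1/(y + 1).
An antiderivative is F(y) = log(y + 1) - 3*log(y + 2).
Then F(3) - F(1) = (-3*log(5) + 2*log(2)) - (log(2/27)) = -3*log(5) + log(2) + 3*log(3).

-3*log(5) + log(2) + 3*log(3)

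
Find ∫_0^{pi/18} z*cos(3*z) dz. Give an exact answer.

-1/9 + pi/108 + sqrt(3)/18

Integrate by parts once (u = z, dv = cos(3*z) dz).
An antiderivative is F(z) = z*sin(3*z)/3 + cos(3*z)/9.
Then F(pi/18) - F(0) = (pi/108 + sqrt(3)/18) - (1/9) = -1/9 + pi/108 + sqrt(3)/18.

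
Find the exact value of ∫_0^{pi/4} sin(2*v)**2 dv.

Use the identity sin^2(2*v) = (1 - cos(4*v))/2.
An antiderivative is F(v) = v/2 - sin(4*v)/8.
Then F(pi/4) - F(0) = (pi/8) - (0) = pi/8.

pi/8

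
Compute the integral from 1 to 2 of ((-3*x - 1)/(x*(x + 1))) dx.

log(2/9)

Factor the denominator: x**2 + x = (x + 1)x.
Partial fractions: (-3*x - 1)/(x*(x + 1)) = -2/(x + 1) - 1/x.
An antiderivative is F(x) = -log(x) - 2*log(x + 1).
Then F(2) - F(1) = (-log(18)) - (-log(4)) = log(2/9).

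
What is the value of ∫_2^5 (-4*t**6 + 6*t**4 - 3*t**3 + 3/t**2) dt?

-1156791/28

By the power rule, an antiderivative is F(t) = -4*t**7/7 + 6*t**5/5 - 3*t**4/4 - 3/t.
Then F(5) - F(2) = (-5790709/140) - (-3377/70) = -1156791/28.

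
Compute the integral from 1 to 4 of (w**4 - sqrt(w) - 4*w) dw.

2549/15

By the power rule, an antiderivative is F(w) = w**5/5 - 2*w**(3/2)/3 - 2*w**2.
Then F(4) - F(1) = (2512/15) - (-37/15) = 2549/15.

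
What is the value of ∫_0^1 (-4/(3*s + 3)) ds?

An antiderivative is F(s) = -4*log(3*s + 3)/3.
Then F(1) - F(0) = (-4*log(6)/3) - (-4*log(3)/3) = -4*log(2)/3.

-4*log(2)/3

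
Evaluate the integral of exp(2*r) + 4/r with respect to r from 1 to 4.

An antiderivative is F(r) = exp(2*r)/2 + 4*log(r).
Then F(4) - F(1) = (8*log(2) + exp(8)/2) - (exp(2)/2) = -exp(2)/2 + 8*log(2) + exp(8)/2.

-exp(2)/2 + 8*log(2) + exp(8)/2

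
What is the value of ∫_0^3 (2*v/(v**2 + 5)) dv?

Let u = v**2 + 5, so du = 2*v dv. When v = 0, u = 5; when v = 3, u = 14.
The integral becomes ∫ 1/u du from 5 to 14, with antiderivative log(u).
Back in v: F(v) = log(v**2 + 5).
Then F(3) - F(0) = (log(14)) - (log(5)) = log(14/5).

log(14/5)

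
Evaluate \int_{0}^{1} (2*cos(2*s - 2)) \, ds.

sin(2)

Let u = 2*s - 2, so du = 2 ds. When s = 0, u = -2; when s = 1, u = 0.
The integral becomes ∫ cos(u) du from -2 to 0, with antiderivative sin(u).
Back in s: F(s) = sin(2*s - 2).
Then F(1) - F(0) = (0) - (-sin(2)) = sin(2).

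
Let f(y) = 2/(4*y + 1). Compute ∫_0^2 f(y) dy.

log(3)

An antiderivative is F(y) = log(4*y + 1)/2.
Then F(2) - F(0) = (log(3)) - (0) = log(3).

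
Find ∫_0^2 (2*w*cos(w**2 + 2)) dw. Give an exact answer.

Let u = w**2 + 2, so du = 2*w dw. When w = 0, u = 2; when w = 2, u = 6.
The integral becomes ∫ cos(u) du from 2 to 6, with antiderivative sin(u).
Back in w: F(w) = sin(w**2 + 2).
Then F(2) - F(0) = (sin(6)) - (sin(2)) = -sin(2) + sin(6).

-sin(2) + sin(6)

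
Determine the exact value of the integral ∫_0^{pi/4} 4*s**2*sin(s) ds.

-8 - sqrt(2)*pi**2/8 + sqrt(2)*pi + 4*sqrt(2)

Integrate by parts twice (u = s^2, dv = 4*sin(s) ds).
An antiderivative is F(s) = -4*s**2*cos(s) + 8*s*sin(s) + 8*cos(s).
Then F(pi/4) - F(0) = (sqrt(2)*(-pi**2/8 + pi + 4)) - (8) = -8 - sqrt(2)*pi**2/8 + sqrt(2)*pi + 4*sqrt(2).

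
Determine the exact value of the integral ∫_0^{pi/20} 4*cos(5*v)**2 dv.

1/5 + pi/10

Use the identity cos^2(5*v) = (1 + cos(10*v))/2.
An antiderivative is F(v) = 2*v + sin(10*v)/5.
Then F(pi/20) - F(0) = (1/5 + pi/10) - (0) = 1/5 + pi/10.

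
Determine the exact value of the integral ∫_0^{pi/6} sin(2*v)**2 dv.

Use the identity sin^2(2*v) = (1 - cos(4*v))/2.
An antiderivative is F(v) = v/2 - sin(4*v)/8.
Then F(pi/6) - F(0) = (-sqrt(3)/16 + pi/12) - (0) = -sqrt(3)/16 + pi/12.

-sqrt(3)/16 + pi/12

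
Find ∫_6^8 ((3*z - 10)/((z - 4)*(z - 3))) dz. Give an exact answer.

log(20/3)

Factor the denominator: z**2 - 7*z + 12 = (z - 3)(z - 4).
Partial fractions: (3*z - 10)/((z - 4)*(z - 3)) = 1/(z - 3) + 2/(z - 4).
An antiderivative is F(z) = 2*log(z - 4) + log(z - 3).
Then F(8) - F(6) = (log(80)) - (log(12)) = log(20/3).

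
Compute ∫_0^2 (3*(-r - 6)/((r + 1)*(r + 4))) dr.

Factor the denominator: r**2 + 5*r + 4 = (r + 4)(r + 1).
Partial fractions: 3*(-r - 6)/((r + 1)*(r + 4)) = 2/(r + 4) - 5/(r + 1).
An antiderivative is F(r) = -5*log(r + 1) + 2*log(r + 4).
Then F(2) - F(0) = (log(4/27)) - (log(16)) = -3*log(3) - 2*log(2).

-3*log(3) - 2*log(2)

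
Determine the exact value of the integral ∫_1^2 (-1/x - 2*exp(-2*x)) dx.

An antiderivative is F(x) = -log(x) + exp(-2*x).
Then F(2) - F(1) = (-log(2) + exp(-4)) - (exp(-2)) = -log(2) - exp(-2) + exp(-4).

-log(2) - exp(-2) + exp(-4)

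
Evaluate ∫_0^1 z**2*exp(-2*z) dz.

Integrate by parts twice (u = z^2, dv = exp(-2*z) dz).
An antiderivative is F(z) = (-2*z**2 - 2*z - 1)*exp(-2*z)/4.
Then F(1) - F(0) = (-5*exp(-2)/4) - (-1/4) = (-5 + exp(2))*exp(-2)/4.

(-5 + exp(2))*exp(-2)/4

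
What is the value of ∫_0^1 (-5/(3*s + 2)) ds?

-5*log(5)/3 + 5*log(2)/3

An antiderivative is F(s) = -5*log(3*s + 2)/3.
Then F(1) - F(0) = (-5*log(5)/3) - (-5*log(2)/3) = -5*log(5)/3 + 5*log(2)/3.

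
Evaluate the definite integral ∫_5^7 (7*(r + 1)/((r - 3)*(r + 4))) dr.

-6*log(3) + 4*log(2) + 3*log(11)

Factor the denominator: r**2 + r - 12 = (r + 4)(r - 3).
Partial fractions: 7*(r + 1)/((r - 3)*(r + 4)) = 3/(r + 4) + 4/(r - 3).
An antiderivative is F(r) = 4*log(r - 3) + 3*log(r + 4).
Then F(7) - F(5) = (8*log(2) + 3*log(11)) - (4*log(2) + 6*log(3)) = -6*log(3) + 4*log(2) + 3*log(11).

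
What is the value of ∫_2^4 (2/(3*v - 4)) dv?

An antiderivative is F(v) = 2*log(3*v - 4)/3.
Then F(4) - F(2) = (log(4)) - (2*log(2)/3) = 4*log(2)/3.

4*log(2)/3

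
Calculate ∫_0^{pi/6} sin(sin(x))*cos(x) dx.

1 - cos(1/2)

Let u = sin(x), so du = cos(x) dx. When x = 0, u = 0; when x = pi/6, u = 1/2.
The integral becomes ∫ sin(u) du from 0 to 1/2, with antiderivative -cos(u).
Back in x: F(x) = -cos(sin(x)).
Then F(pi/6) - F(0) = (-cos(1/2)) - (-1) = 1 - cos(1/2).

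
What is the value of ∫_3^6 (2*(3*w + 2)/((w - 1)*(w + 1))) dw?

Factor the denominator: w**2 - 1 = (w + 1)(w - 1).
Partial fractions: 2*(3*w + 2)/((w - 1)*(w + 1)) = 1/(w + 1) + 5/(w - 1).
An antiderivative is F(w) = 5*log(w - 1) + log(w + 1).
Then F(6) - F(3) = (log(7) + 5*log(5)) - (7*log(2)) = -7*log(2) + log(7) + 5*log(5).

-7*log(2) + log(7) + 5*log(5)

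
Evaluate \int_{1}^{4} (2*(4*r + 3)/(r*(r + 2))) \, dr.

Factor the denominator: r**2 + 2*r = (r + 2)r.
Partial fractions: 2*(4*r + 3)/(r*(r + 2)) = 5/(r + 2) + 3/r.
An antiderivative is F(r) = 3*log(r) + 5*log(r + 2).
Then F(4) - F(1) = (5*log(3) + 11*log(2)) - (5*log(3)) = 11*log(2).

11*log(2)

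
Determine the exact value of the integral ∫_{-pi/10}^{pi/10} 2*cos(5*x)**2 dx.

pi/5

Use the identity cos^2(5*x) = (1 + cos(10*x))/2.
An antiderivative is F(x) = x + sin(10*x)/10.
Then F(pi/10) - F(-pi/10) = (pi/10) - (-pi/10) = pi/5.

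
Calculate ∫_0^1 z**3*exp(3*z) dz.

Integrate by parts 3 times (u = z^3, dv = exp(3*z) dz).
An antiderivative is F(z) = (9*z**3 - 9*z**2 + 6*z - 2)*exp(3*z)/27.
Then F(1) - F(0) = (4*exp(3)/27) - (-2/27) = 2/27 + 4*exp(3)/27.

2/27 + 4*exp(3)/27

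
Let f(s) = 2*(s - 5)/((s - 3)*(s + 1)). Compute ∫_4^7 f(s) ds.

Factor the denominator: s**2 - 2*s - 3 = (s + 1)(s - 3).
Partial fractions: 2*(s - 5)/((s - 3)*(s + 1)) = 3/(s + 1) - 1/(s - 3).
An antiderivative is F(s) = -log(s - 3) + 3*log(s + 1).
Then F(7) - F(4) = (7*log(2)) - (3*log(5)) = -3*log(5) + 7*log(2).

-3*log(5) + 7*log(2)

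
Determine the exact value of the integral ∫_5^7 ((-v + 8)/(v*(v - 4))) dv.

Factor the denominator: v**2 - 4*v = v(v - 4).
Partial fractions: (-v + 8)/(v*(v - 4)) = -2/v + 1/(v - 4).
An antiderivative is F(v) = -2*log(v) + log(v - 4).
Then F(7) - F(5) = (log(3/49)) - (-log(25)) = log(75/49).

log(75/49)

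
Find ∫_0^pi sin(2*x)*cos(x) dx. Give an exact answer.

Use the identity sin(2*x)cos(x) = [sin(3*x) + sin(x)]/2.
An antiderivative is F(x) = -cos(x)/2 - cos(3*x)/6.
Then F(pi) - F(0) = (2/3) - (-2/3) = 4/3.

4/3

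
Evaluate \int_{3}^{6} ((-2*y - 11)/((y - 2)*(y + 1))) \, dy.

Factor the denominator: y**2 - y - 2 = (y + 1)(y - 2).
Partial fractions: (-2*y - 11)/((y - 2)*(y + 1)) = 3/(y + 1) - 5/(y - 2).
An antiderivative is F(y) = -5*log(y - 2) + 3*log(y + 1).
Then F(6) - F(3) = (-10*log(2) + 3*log(7)) - (log(64)) = -16*log(2) + 3*log(7).

-16*log(2) + 3*log(7)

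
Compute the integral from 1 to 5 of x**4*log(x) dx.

-3124/25 + 625*log(5)

Integrate by parts once (u = ln x, dv = x**4 dx).
An antiderivative is F(x) = x**5*(5*log(x) - 1)/25.
Then F(5) - F(1) = (-125 + 625*log(5)) - (-1/25) = -3124/25 + 625*log(5).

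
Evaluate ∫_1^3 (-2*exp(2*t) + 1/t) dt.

-exp(6) + log(3) + exp(2)

An antiderivative is F(t) = -exp(2*t) + log(t).
Then F(3) - F(1) = (-exp(6) + log(3)) - (-exp(2)) = -exp(6) + log(3) + exp(2).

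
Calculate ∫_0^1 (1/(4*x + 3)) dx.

An antiderivative is F(x) = log(4*x + 3)/4.
Then F(1) - F(0) = (log(7)/4) - (log(3)/4) = -log(3)/4 + log(7)/4.

-log(3)/4 + log(7)/4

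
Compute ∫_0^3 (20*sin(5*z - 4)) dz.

Let u = 5*z - 4, so du = 5 dz. When z = 0, u = -4; when z = 3, u = 11.
The integral becomes 4·∫ sin(u) du from -4 to 11, with antiderivative -4*cos(u).
Back in z: F(z) = -4*cos(5*z - 4).
Then F(3) - F(0) = (-4*cos(11)) - (-4*cos(4)) = 4*cos(4) - 4*cos(11).

4*cos(4) - 4*cos(11)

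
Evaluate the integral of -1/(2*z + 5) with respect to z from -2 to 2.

-log(3)

An antiderivative is F(z) = -log(2*z + 5)/2.
Then F(2) - F(-2) = (-log(3)) - (0) = -log(3).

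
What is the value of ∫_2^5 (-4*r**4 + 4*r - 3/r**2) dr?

-24333/10

By the power rule, an antiderivative is F(r) = -4*r**5/5 + 2*r**2 + 3/r.
Then F(5) - F(2) = (-12247/5) - (-161/10) = -24333/10.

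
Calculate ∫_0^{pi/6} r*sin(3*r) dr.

Integrate by parts once (u = r, dv = sin(3*r) dr).
An antiderivative is F(r) = -r*cos(3*r)/3 + sin(3*r)/9.
Then F(pi/6) - F(0) = (1/9) - (0) = 1/9.

1/9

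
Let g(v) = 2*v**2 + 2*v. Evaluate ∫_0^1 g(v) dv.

By the power rule, an antiderivative is F(v) = 2*v**3/3 + v**2.
Then F(1) - F(0) = (5/3) - (0) = 5/3.

5/3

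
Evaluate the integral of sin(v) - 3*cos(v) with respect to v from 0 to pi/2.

-2

An antiderivative is F(v) = -3*sin(v) - cos(v).
Then F(pi/2) - F(0) = (-3) - (-1) = -2.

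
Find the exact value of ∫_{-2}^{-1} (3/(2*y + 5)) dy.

3*log(3)/2

An antiderivative is F(y) = 3*log(2*y + 5)/2.
Then F(-1) - F(-2) = (3*log(3)/2) - (0) = 3*log(3)/2.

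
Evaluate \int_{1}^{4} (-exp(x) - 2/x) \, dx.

-exp(4) - log(16) + exp(1)

An antiderivative is F(x) = -exp(x) - 2*log(x).
Then F(4) - F(1) = (-exp(4) - log(16)) - (-exp(1)) = -exp(4) - log(16) + exp(1).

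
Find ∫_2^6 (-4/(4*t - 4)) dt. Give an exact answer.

An antiderivative is F(t) = -log(4*t - 4).
Then F(6) - F(2) = (-log(20)) - (-log(4)) = -log(5).

-log(5)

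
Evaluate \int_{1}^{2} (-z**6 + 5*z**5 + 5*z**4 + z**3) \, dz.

1935/28

By the power rule, an antiderivative is F(z) = -z**7/7 + 5*z**6/6 + z**5 + z**4/4.
Then F(2) - F(1) = (1492/21) - (163/84) = 1935/28.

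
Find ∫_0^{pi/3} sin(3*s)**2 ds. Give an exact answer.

Use the identity sin^2(3*s) = (1 - cos(6*s))/2.
An antiderivative is F(s) = s/2 - sin(6*s)/12.
Then F(pi/3) - F(0) = (pi/6) - (0) = pi/6.

pi/6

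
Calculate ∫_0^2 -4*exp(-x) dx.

-4 + 4*exp(-2)

An antiderivative is F(x) = 4*exp(-x).
Then F(2) - F(0) = (4*exp(-2)) - (4) = -4 + 4*exp(-2).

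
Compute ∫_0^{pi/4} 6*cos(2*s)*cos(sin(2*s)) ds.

3*sin(1)

Let u = sin(2*s), so du = 2*cos(2*s) ds. When s = 0, u = 0; when s = pi/4, u = 1.
The integral becomes 3·∫ cos(u) du from 0 to 1, with antiderivative 3*sin(u).
Back in s: F(s) = 3*sin(sin(2*s)).
Then F(pi/4) - F(0) = (3*sin(1)) - (0) = 3*sin(1).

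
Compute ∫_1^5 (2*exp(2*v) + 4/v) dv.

-exp(2) + 4*log(5) + exp(10)

An antiderivative is F(v) = exp(2*v) + 4*log(v).
Then F(5) - F(1) = (4*log(5) + exp(10)) - (exp(2)) = -exp(2) + 4*log(5) + exp(10).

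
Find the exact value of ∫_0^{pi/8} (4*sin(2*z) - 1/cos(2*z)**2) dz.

3/2 - sqrt(2)

An antiderivative is F(z) = -2*cos(2*z) - tan(2*z)/2.
Then F(pi/8) - F(0) = (-sqrt(2) - 1/2) - (-2) = 3/2 - sqrt(2).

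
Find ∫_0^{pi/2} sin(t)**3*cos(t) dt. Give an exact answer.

1/4

Let u = sin(t), so du = cos(t) dt. When t = 0, u = 0; when t = pi/2, u = 1.
The integral becomes ∫ u**3 du from 0 to 1, with antiderivative u**4/4.
Back in t: F(t) = sin(t)**4/4.
Then F(pi/2) - F(0) = (1/4) - (0) = 1/4.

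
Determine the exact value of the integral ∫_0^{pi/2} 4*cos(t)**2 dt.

pi

Use the identity cos^2(t) = (1 + cos(2*t))/2.
An antiderivative is F(t) = 2*t + sin(2*t).
Then F(pi/2) - F(0) = (pi) - (0) = pi.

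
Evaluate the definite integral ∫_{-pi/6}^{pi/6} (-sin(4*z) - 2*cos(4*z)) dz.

-sqrt(3)/2

An antiderivative is F(z) = -sin(4*z)/2 + cos(4*z)/4.
Then F(pi/6) - F(-pi/6) = (-sqrt(3)/4 - 1/8) - (-1/8 + sqrt(3)/4) = -sqrt(3)/2.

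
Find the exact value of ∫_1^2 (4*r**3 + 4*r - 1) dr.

By the power rule, an antiderivative is F(r) = r**4 + 2*r**2 - r.
Then F(2) - F(1) = (22) - (2) = 20.

20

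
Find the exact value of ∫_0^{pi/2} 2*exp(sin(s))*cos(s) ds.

-2 + 2*E

Let u = sin(s), so du = cos(s) ds. When s = 0, u = 0; when s = pi/2, u = 1.
The integral becomes 2·∫ exp(u) du from 0 to 1, with antiderivative 2*exp(u).
Back in s: F(s) = 2*exp(sin(s)).
Then F(pi/2) - F(0) = (2*E) - (2) = -2 + 2*E.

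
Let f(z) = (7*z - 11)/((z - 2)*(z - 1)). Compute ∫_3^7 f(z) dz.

Factor the denominator: z**2 - 3*z + 2 = (z - 1)(z - 2).
Partial fractions: (7*z - 11)/((z - 2)*(z - 1)) = 4/(z - 1) + 3/(z - 2).
An antiderivative is F(z) = 3*log(z - 2) + 4*log(z - 1).
Then F(7) - F(3) = (4*log(2) + 4*log(3) + 3*log(5)) - (log(16)) = 4*log(3) + 3*log(5).

4*log(3) + 3*log(5)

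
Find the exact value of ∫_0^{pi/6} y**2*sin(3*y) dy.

-2/27 + pi/27

Integrate by parts twice (u = y^2, dv = sin(3*y) dy).
An antiderivative is F(y) = -y**2*cos(3*y)/3 + 2*y*sin(3*y)/9 + 2*cos(3*y)/27.
Then F(pi/6) - F(0) = (pi/27) - (2/27) = -2/27 + pi/27.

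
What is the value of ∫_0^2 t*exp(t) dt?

1 + exp(2)

Integrate by parts once (u = t, dv = exp(t) dt).
An antiderivative is F(t) = (t - 1)*exp(t).
Then F(2) - F(0) = (exp(2)) - (-1) = 1 + exp(2).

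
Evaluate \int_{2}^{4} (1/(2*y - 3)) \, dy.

log(5)/2

An antiderivative is F(y) = log(2*y - 3)/2.
Then F(4) - F(2) = (log(5)/2) - (0) = log(5)/2.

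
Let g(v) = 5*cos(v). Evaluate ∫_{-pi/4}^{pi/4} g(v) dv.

5*sqrt(2)

An antiderivative is F(v) = 5*sin(v).
Then F(pi/4) - F(-pi/4) = (5*sqrt(2)/2) - (-5*sqrt(2)/2) = 5*sqrt(2).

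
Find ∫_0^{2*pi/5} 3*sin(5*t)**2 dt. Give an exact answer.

Use the identity sin^2(5*t) = (1 - cos(10*t))/2.
An antiderivative is F(t) = 3*t/2 - 3*sin(10*t)/20.
Then F(2*pi/5) - F(0) = (3*pi/5) - (0) = 3*pi/5.

3*pi/5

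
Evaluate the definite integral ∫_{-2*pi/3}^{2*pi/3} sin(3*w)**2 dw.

2*pi/3

Use the identity sin^2(3*w) = (1 - cos(6*w))/2.
An antiderivative is F(w) = w/2 - sin(6*w)/12.
Then F(2*pi/3) - F(-2*pi/3) = (pi/3) - (-pi/3) = 2*pi/3.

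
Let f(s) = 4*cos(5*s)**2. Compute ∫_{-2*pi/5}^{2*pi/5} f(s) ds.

8*pi/5

Use the identity cos^2(5*s) = (1 + cos(10*s))/2.
An antiderivative is F(s) = 2*s + sin(10*s)/5.
Then F(2*pi/5) - F(-2*pi/5) = (4*pi/5) - (-4*pi/5) = 8*pi/5.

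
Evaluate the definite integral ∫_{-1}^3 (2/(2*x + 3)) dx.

An antiderivative is F(x) = log(2*x + 3).
Then F(3) - F(-1) = (log(9)) - (0) = log(9).

log(9)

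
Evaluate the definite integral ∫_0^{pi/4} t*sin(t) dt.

sqrt(2)*(4 - pi)/8

Integrate by parts once (u = t, dv = sin(t) dt).
An antiderivative is F(t) = -t*cos(t) + sin(t).
Then F(pi/4) - F(0) = (sqrt(2)*(4 - pi)/8) - (0) = sqrt(2)*(4 - pi)/8.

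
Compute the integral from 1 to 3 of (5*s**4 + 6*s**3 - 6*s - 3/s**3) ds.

1010/3

By the power rule, an antiderivative is F(s) = s**5 + 3*s**4/2 - 3*s**2 + 3/(2*s**2).
Then F(3) - F(1) = (1013/3) - (1) = 1010/3.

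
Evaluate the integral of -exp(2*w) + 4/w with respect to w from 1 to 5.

-exp(10)/2 + exp(2)/2 + 4*log(5)

An antiderivative is F(w) = -exp(2*w)/2 + 4*log(w).
Then F(5) - F(1) = (-exp(10)/2 + 4*log(5)) - (-exp(2)/2) = -exp(10)/2 + exp(2)/2 + 4*log(5).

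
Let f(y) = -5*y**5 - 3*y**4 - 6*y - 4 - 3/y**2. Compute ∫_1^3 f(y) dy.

By the power rule, an antiderivative is F(y) = -5*y**6/6 - 3*y**5/5 - 3*y**2 - 4*y + 3/y.
Then F(3) - F(1) = (-7913/10) - (-163/30) = -11788/15.

-11788/15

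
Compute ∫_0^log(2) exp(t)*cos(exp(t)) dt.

-sin(1) + sin(2)

Let u = exp(t), so du = exp(t) dt. When t = 0, u = 1; when t = log(2), u = 2.
The integral becomes ∫ cos(u) du from 1 to 2, with antiderivative sin(u).
Back in t: F(t) = sin(exp(t)).
Then F(log(2)) - F(0) = (sin(2)) - (sin(1)) = -sin(1) + sin(2).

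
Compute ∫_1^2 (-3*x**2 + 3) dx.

-4

By the power rule, an antiderivative is F(x) = -x**3 + 3*x.
Then F(2) - F(1) = (-2) - (2) = -4.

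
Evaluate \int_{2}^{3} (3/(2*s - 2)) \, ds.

An antiderivative is F(s) = 3*log(2*s - 2)/2.
Then F(3) - F(2) = (log(8)) - (3*log(2)/2) = 3*log(2)/2.

3*log(2)/2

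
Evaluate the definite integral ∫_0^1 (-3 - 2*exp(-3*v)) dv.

-11/3 + 2*exp(-3)/3

An antiderivative is F(v) = -3*v + 2*exp(-3*v)/3.
Then F(1) - F(0) = (-3 + 2*exp(-3)/3) - (2/3) = -11/3 + 2*exp(-3)/3.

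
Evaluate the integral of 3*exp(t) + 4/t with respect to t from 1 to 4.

An antiderivative is F(t) = 3*exp(t) + 4*log(t).
Then F(4) - F(1) = (8*log(2) + 3*exp(4)) - (3*exp(1)) = -3*exp(1) + 8*log(2) + 3*exp(4).

-3*exp(1) + 8*log(2) + 3*exp(4)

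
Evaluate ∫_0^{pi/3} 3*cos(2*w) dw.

3*sqrt(3)/4

An antiderivative is F(w) = 3*sin(2*w)/2.
Then F(pi/3) - F(0) = (3*sqrt(3)/4) - (0) = 3*sqrt(3)/4.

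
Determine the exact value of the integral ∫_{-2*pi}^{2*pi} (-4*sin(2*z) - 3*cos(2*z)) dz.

0

An antiderivative is F(z) = -3*sin(2*z)/2 + 2*cos(2*z).
Then F(2*pi) - F(-2*pi) = (2) - (2) = 0.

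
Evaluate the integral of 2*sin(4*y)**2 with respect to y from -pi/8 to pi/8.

pi/4

Use the identity sin^2(4*y) = (1 - cos(8*y))/2.
An antiderivative is F(y) = y - sin(8*y)/8.
Then F(pi/8) - F(-pi/8) = (pi/8) - (-pi/8) = pi/4.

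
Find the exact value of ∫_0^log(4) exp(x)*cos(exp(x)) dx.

Let u = exp(x), so du = exp(x) dx. When x = 0, u = 1; when x = log(4), u = 4.
The integral becomes ∫ cos(u) du from 1 to 4, with antiderivative sin(u).
Back in x: F(x) = sin(exp(x)).
Then F(log(4)) - F(0) = (sin(4)) - (sin(1)) = -sin(1) + sin(4).

-sin(1) + sin(4)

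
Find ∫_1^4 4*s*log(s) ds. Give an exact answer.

-15 + 64*log(2)

Integrate by parts once (u = ln s, dv = 4*s ds).
An antiderivative is F(s) = s**2*(2*log(s) - 1).
Then F(4) - F(1) = (-16 + 64*log(2)) - (-1) = -15 + 64*log(2).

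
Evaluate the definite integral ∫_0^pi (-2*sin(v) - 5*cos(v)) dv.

An antiderivative is F(v) = -5*sin(v) + 2*cos(v).
Then F(pi) - F(0) = (-2) - (2) = -4.

-4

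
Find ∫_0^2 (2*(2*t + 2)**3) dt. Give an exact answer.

Let u = 2*t + 2, so du = 2 dt. When t = 0, u = 2; when t = 2, u = 6.
The integral becomes ∫ u**3 du from 2 to 6, with antiderivative u**4/4.
Back in t: F(t) = (2*t + 2)**4/4.
Then F(2) - F(0) = (324) - (4) = 320.

320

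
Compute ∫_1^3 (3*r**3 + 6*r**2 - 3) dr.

106

By the power rule, an antiderivative is F(r) = 3*r**4/4 + 2*r**3 - 3*r.
Then F(3) - F(1) = (423/4) - (-1/4) = 106.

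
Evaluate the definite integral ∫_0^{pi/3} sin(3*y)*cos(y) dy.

Use the identity sin(3*y)cos(y) = [sin(4*y) + sin(2*y)]/2.
An antiderivative is F(y) = -cos(2*y)/4 - cos(4*y)/8.
Then F(pi/3) - F(0) = (3/16) - (-3/8) = 9/16.

9/16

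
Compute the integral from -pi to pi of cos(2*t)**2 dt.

pi

Use the identity cos^2(2*t) = (1 + cos(4*t))/2.
An antiderivative is F(t) = t/2 + sin(4*t)/8.
Then F(pi) - F(-pi) = (pi/2) - (-pi/2) = pi.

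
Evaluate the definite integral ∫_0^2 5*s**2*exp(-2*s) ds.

Integrate by parts twice (u = s^2, dv = 5*exp(-2*s) ds).
An antiderivative is F(s) = (-10*s**2 - 10*s - 5)*exp(-2*s)/4.
Then F(2) - F(0) = (-65*exp(-4)/4) - (-5/4) = 5/4 - 65*exp(-4)/4.

5/4 - 65*exp(-4)/4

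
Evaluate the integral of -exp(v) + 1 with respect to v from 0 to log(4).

-3 + log(4)

An antiderivative is F(v) = v - exp(v).
Then F(log(4)) - F(0) = (-4 + log(4)) - (-1) = -3 + log(4).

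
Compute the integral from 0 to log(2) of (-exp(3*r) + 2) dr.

An antiderivative is F(r) = -exp(3*r)/3 + 2*r.
Then F(log(2)) - F(0) = (-8/3 + log(4)) - (-1/3) = -7/3 + log(4).

-7/3 + log(4)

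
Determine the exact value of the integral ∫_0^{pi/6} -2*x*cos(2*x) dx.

Integrate by parts once (u = x, dv = -2*cos(2*x) dx).
An antiderivative is F(x) = -x*sin(2*x) - cos(2*x)/2.
Then F(pi/6) - F(0) = (-sqrt(3)*pi/12 - 1/4) - (-1/2) = -sqrt(3)*pi/12 + 1/4.

-sqrt(3)*pi/12 + 1/4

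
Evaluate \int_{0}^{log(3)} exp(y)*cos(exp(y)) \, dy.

-sin(1) + sin(3)

Let u = exp(y), so du = exp(y) dy. When y = 0, u = 1; when y = log(3), u = 3.
The integral becomes ∫ cos(u) du from 1 to 3, with antiderivative sin(u).
Back in y: F(y) = sin(exp(y)).
Then F(log(3)) - F(0) = (sin(3)) - (sin(1)) = -sin(1) + sin(3).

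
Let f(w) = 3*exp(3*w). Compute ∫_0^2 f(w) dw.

-1 + exp(6)

An antiderivative is F(w) = exp(3*w).
Then F(2) - F(0) = (exp(6)) - (1) = -1 + exp(6).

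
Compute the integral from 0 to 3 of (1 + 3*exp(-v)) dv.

6 - 3*exp(-3)

An antiderivative is F(v) = v - 3*exp(-v).
Then F(3) - F(0) = (3 - 3*exp(-3)) - (-3) = 6 - 3*exp(-3).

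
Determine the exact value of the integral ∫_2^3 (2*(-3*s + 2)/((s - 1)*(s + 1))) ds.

Factor the denominator: s**2 - 1 = (s + 1)(s - 1).
Partial fractions: 2*(-3*s + 2)/((s - 1)*(s + 1)) = -5/(s + 1) - 1/(s - 1).
An antiderivative is F(s) = -log(s - 1) - 5*log(s + 1).
Then F(3) - F(2) = (-11*log(2)) - (-5*log(3)) = -11*log(2) + 5*log(3).

-11*log(2) + 5*log(3)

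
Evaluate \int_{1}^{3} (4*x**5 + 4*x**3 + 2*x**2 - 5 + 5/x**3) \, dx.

By the power rule, an antiderivative is F(x) = 2*x**6/3 + x**4 + 2*x**3/3 - 5*x - 5/(2*x**2).
Then F(3) - F(1) = (10255/18) - (-31/6) = 5174/9.

5174/9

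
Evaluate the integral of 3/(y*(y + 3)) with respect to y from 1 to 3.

Factor the denominator: y**2 + 3*y = (y + 3)y.
Partial fractions: 3/(y*(y + 3)) = -1/(y + 3) + 1/y.
An antiderivative is F(y) = log(y) - log(y + 3).
Then F(3) - F(1) = (-log(2)) - (-log(4)) = log(2).

log(2)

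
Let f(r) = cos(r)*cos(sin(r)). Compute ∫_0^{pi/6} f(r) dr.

Let u = sin(r), so du = cos(r) dr. When r = 0, u = 0; when r = pi/6, u = 1/2.
The integral becomes ∫ cos(u) du from 0 to 1/2, with antiderivative sin(u).
Back in r: F(r) = sin(sin(r)).
Then F(pi/6) - F(0) = (sin(1/2)) - (0) = sin(1/2).

sin(1/2)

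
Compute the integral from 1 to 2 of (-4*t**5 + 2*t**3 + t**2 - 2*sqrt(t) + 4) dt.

-161/6 - 8*sqrt(2)/3

By the power rule, an antiderivative is F(t) = -2*t**6/3 + t**4/2 - 4*t**(3/2)/3 + t**3/3 + 4*t.
Then F(2) - F(1) = (-24 - 8*sqrt(2)/3) - (17/6) = -161/6 - 8*sqrt(2)/3.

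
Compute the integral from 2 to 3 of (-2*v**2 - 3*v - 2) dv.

-133/6

By the power rule, an antiderivative is F(v) = -2*v**3/3 - 3*v**2/2 - 2*v.
Then F(3) - F(2) = (-75/2) - (-46/3) = -133/6.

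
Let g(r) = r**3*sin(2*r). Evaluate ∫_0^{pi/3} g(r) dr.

Integrate by parts 3 times (u = r^3, dv = sin(2*r) dr).
An antiderivative is F(r) = -r**3*cos(2*r)/2 + 3*r**2*sin(2*r)/4 + 3*r*cos(2*r)/4 - 3*sin(2*r)/8.
Then F(pi/3) - F(0) = (-pi/8 - 3*sqrt(3)/16 + pi**3/108 + sqrt(3)*pi**2/24) - (0) = -pi/8 - 3*sqrt(3)/16 + pi**3/108 + sqrt(3)*pi**2/24.

-pi/8 - 3*sqrt(3)/16 + pi**3/108 + sqrt(3)*pi**2/24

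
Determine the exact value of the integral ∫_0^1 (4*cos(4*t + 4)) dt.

-sin(4) + sin(8)

Let u = 4*t + 4, so du = 4 dt. When t = 0, u = 4; when t = 1, u = 8.
The integral becomes ∫ cos(u) du from 4 to 8, with antiderivative sin(u).
Back in t: F(t) = sin(4*t + 4).
Then F(1) - F(0) = (sin(8)) - (sin(4)) = -sin(4) + sin(8).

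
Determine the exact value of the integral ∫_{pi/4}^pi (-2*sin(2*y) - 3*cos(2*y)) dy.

An antiderivative is F(y) = -3*sin(2*y)/2 + cos(2*y).
Then F(pi) - F(pi/4) = (1) - (-3/2) = 5/2.

5/2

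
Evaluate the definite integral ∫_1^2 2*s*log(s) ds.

-3/2 + log(16)

Integrate by parts once (u = ln s, dv = 2*s ds).
An antiderivative is F(s) = s**2*(2*log(s) - 1)/2.
Then F(2) - F(1) = (-2 + log(16)) - (-1/2) = -3/2 + log(16).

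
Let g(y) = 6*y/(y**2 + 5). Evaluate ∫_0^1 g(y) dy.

-3*log(5) + 3*log(2) + 3*log(3)

Let u = y**2 + 5, so du = 2*y dy. When y = 0, u = 5; when y = 1, u = 6.
The integral becomes 3·∫ 1/u du from 5 to 6, with antiderivative 3*log(u).
Back in y: F(y) = 3*log(y**2 + 5).
Then F(1) - F(0) = (3*log(2) + 3*log(3)) - (3*log(5)) = -3*log(5) + 3*log(2) + 3*log(3).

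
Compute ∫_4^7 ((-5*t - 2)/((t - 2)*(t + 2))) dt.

-3*log(5) - 2*log(3) + 5*log(2)

Factor the denominator: t**2 - 4 = (t + 2)(t - 2).
Partial fractions: (-5*t - 2)/((t - 2)*(t + 2)) = -2/(t + 2) - 3/(t - 2).
An antiderivative is F(t) = -3*log(t - 2) - 2*log(t + 2).
Then F(7) - F(4) = (-3*log(5) - 4*log(3)) - (-5*log(2) - 2*log(3)) = -3*log(5) - 2*log(3) + 5*log(2).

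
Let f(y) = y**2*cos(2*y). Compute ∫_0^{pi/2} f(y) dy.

-pi/4

Integrate by parts twice (u = y^2, dv = cos(2*y) dy).
An antiderivative is F(y) = y**2*sin(2*y)/2 + y*cos(2*y)/2 - sin(2*y)/4.
Then F(pi/2) - F(0) = (-pi/4) - (0) = -pi/4.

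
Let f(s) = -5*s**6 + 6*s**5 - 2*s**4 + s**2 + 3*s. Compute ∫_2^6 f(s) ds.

By the power rule, an antiderivative is F(s) = -5*s**7/7 + s**6 - 2*s**5/5 + s**3/3 + 3*s**2/2.
Then F(6) - F(2) = (-5469894/35) - (-3314/105) = -16406368/105.

-16406368/105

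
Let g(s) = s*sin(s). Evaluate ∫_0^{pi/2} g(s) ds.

1

Integrate by parts once (u = s, dv = sin(s) ds).
An antiderivative is F(s) = -s*cos(s) + sin(s).
Then F(pi/2) - F(0) = (1) - (0) = 1.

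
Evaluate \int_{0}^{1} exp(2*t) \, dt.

An antiderivative is F(t) = exp(2*t)/2.
Then F(1) - F(0) = (exp(2)/2) - (1/2) = -1/2 + exp(2)/2.

-1/2 + exp(2)/2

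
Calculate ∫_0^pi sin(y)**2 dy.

Use the identity sin^2(y) = (1 - cos(2*y))/2.
An antiderivative is F(y) = y/2 - sin(2*y)/4.
Then F(pi) - F(0) = (pi/2) - (0) = pi/2.

pi/2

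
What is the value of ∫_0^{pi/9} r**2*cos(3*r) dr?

-sqrt(3)/27 + sqrt(3)*pi**2/486 + pi/81

Integrate by parts twice (u = r^2, dv = cos(3*r) dr).
An antiderivative is F(r) = r**2*sin(3*r)/3 + 2*r*cos(3*r)/9 - 2*sin(3*r)/27.
Then F(pi/9) - F(0) = (-sqrt(3)/27 + sqrt(3)*pi**2/486 + pi/81) - (0) = -sqrt(3)/27 + sqrt(3)*pi**2/486 + pi/81.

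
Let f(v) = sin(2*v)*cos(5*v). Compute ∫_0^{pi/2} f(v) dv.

-2/21

Use the identity sin(2*v)cos(5*v) = [sin(7*v) + sin(-3*v)]/2.
An antiderivative is F(v) = cos(3*v)/6 - cos(7*v)/14.
Then F(pi/2) - F(0) = (0) - (2/21) = -2/21.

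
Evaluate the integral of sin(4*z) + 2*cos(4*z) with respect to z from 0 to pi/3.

An antiderivative is F(z) = sin(4*z)/2 - cos(4*z)/4.
Then F(pi/3) - F(0) = (1/8 - sqrt(3)/4) - (-1/4) = 3/8 - sqrt(3)/4.

3/8 - sqrt(3)/4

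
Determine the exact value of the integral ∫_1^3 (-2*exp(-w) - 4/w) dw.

An antiderivative is F(w) = -4*log(w) + 2*exp(-w).
Then F(3) - F(1) = (-4*log(3) + 2*exp(-3)) - (2*exp(-1)) = -4*log(3) - 2*exp(-1) + 2*exp(-3).

-4*log(3) - 2*exp(-1) + 2*exp(-3)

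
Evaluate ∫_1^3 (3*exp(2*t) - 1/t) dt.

An antiderivative is F(t) = 3*exp(2*t)/2 - log(t).
Then F(3) - F(1) = (-log(3) + 3*exp(6)/2) - (3*exp(2)/2) = -3*exp(2)/2 - log(3) + 3*exp(6)/2.

-3*exp(2)/2 - log(3) + 3*exp(6)/2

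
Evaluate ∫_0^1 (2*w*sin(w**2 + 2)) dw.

cos(2) - cos(3)

Let u = w**2 + 2, so du = 2*w dw. When w = 0, u = 2; when w = 1, u = 3.
The integral becomes ∫ sin(u) du from 2 to 3, with antiderivative -cos(u).
Back in w: F(w) = -cos(w**2 + 2).
Then F(1) - F(0) = (-cos(3)) - (-cos(2)) = cos(2) - cos(3).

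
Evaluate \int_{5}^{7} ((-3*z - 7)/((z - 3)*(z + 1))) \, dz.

Factor the denominator: z**2 - 2*z - 3 = (z + 1)(z - 3).
Partial fractions: (-3*z - 7)/((z - 3)*(z + 1)) = 1/(z + 1) - 4/(z - 3).
An antiderivative is F(z) = -4*log(z - 3) + log(z + 1).
Then F(7) - F(5) = (-log(32)) - (log(3/8)) = -log(12).

-log(12)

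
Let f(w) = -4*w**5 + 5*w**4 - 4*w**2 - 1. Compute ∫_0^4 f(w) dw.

By the power rule, an antiderivative is F(w) = -2*w**6/3 + w**5 - 4*w**3/3 - w.
Then F(4) - F(0) = (-1796) - (0) = -1796.

-1796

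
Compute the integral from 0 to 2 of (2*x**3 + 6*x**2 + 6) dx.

36

By the power rule, an antiderivative is F(x) = x**4/2 + 2*x**3 + 6*x.
Then F(2) - F(0) = (36) - (0) = 36.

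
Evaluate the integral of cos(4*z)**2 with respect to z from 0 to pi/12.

sqrt(3)/32 + pi/24

Use the identity cos^2(4*z) = (1 + cos(8*z))/2.
An antiderivative is F(z) = z/2 + sin(8*z)/16.
Then F(pi/12) - F(0) = (sqrt(3)/32 + pi/24) - (0) = sqrt(3)/32 + pi/24.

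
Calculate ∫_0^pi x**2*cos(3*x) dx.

Integrate by parts twice (u = x^2, dv = cos(3*x) dx).
An antiderivative is F(x) = x**2*sin(3*x)/3 + 2*x*cos(3*x)/9 - 2*sin(3*x)/27.
Then F(pi) - F(0) = (-2*pi/9) - (0) = -2*pi/9.

-2*pi/9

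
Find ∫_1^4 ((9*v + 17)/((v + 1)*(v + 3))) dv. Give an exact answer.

-14*log(2) + 4*log(5) + 5*log(7)

Factor the denominator: v**2 + 4*v + 3 = (v + 3)(v + 1).
Partial fractions: (9*v + 17)/((v + 1)*(v + 3)) = 5/(v + 3) + 4/(v + 1).
An antiderivative is F(v) = 4*log(v + 1) + 5*log(v + 3).
Then F(4) - F(1) = (4*log(5) + 5*log(7)) - (14*log(2)) = -14*log(2) + 4*log(5) + 5*log(7).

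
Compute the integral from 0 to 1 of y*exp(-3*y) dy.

Integrate by parts once (u = y, dv = exp(-3*y) dy).
An antiderivative is F(y) = (-3*y - 1)*exp(-3*y)/9.
Then F(1) - F(0) = (-4*exp(-3)/9) - (-1/9) = (-4 + exp(3))*exp(-3)/9.

(-4 + exp(3))*exp(-3)/9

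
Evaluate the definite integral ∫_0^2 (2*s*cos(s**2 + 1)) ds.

Let u = s**2 + 1, so du = 2*s ds. When s = 0, u = 1; when s = 2, u = 5.
The integral becomes ∫ cos(u) du from 1 to 5, with antiderivative sin(u).
Back in s: F(s) = sin(s**2 + 1).
Then F(2) - F(0) = (sin(5)) - (sin(1)) = sin(5) - sin(1).

sin(5) - sin(1)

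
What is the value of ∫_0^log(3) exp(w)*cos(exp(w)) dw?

Let u = exp(w), so du = exp(w) dw. When w = 0, u = 1; when w = log(3), u = 3.
The integral becomes ∫ cos(u) du from 1 to 3, with antiderivative sin(u).
Back in w: F(w) = sin(exp(w)).
Then F(log(3)) - F(0) = (sin(3)) - (sin(1)) = -sin(1) + sin(3).

-sin(1) + sin(3)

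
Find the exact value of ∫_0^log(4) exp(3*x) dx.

Let u = exp(x), so du = exp(x) dx. When x = 0, u = 1; when x = log(4), u = 4.
The integral becomes ∫ u**2 du from 1 to 4, with antiderivative u**3/3.
Back in x: F(x) = exp(3*x)/3.
Then F(log(4)) - F(0) = (64/3) - (1/3) = 21.

21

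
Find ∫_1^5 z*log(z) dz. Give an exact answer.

-6 + 25*log(5)/2

Integrate by parts once (u = ln z, dv = z dz).
An antiderivative is F(z) = z**2*(2*log(z) - 1)/4.
Then F(5) - F(1) = (-25/4 + 25*log(5)/2) - (-1/4) = -6 + 25*log(5)/2.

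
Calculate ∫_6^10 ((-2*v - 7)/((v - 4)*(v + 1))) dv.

-3*log(3) - log(7) + log(11)

Factor the denominator: v**2 - 3*v - 4 = (v + 1)(v - 4).
Partial fractions: (-2*v - 7)/((v - 4)*(v + 1)) = 1/(v + 1) - 3/(v - 4).
An antiderivative is F(v) = -3*log(v - 4) + log(v + 1).
Then F(10) - F(6) = (-3*log(3) - 3*log(2) + log(11)) - (log(7/8)) = -3*log(3) - log(7) + log(11).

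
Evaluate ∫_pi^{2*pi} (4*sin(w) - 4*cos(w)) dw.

-8

An antiderivative is F(w) = -4*sin(w) - 4*cos(w).
Then F(2*pi) - F(pi) = (-4) - (4) = -8.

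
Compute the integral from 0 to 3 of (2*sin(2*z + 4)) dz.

cos(4) - cos(10)

Let u = 2*z + 4, so du = 2 dz. When z = 0, u = 4; when z = 3, u = 10.
The integral becomes ∫ sin(u) du from 4 to 10, with antiderivative -cos(u).
Back in z: F(z) = -cos(2*z + 4).
Then F(3) - F(0) = (-cos(10)) - (-cos(4)) = cos(4) - cos(10).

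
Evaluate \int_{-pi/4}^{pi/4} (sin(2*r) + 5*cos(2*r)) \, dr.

An antiderivative is F(r) = 5*sin(2*r)/2 - cos(2*r)/2.
Then F(pi/4) - F(-pi/4) = (5/2) - (-5/2) = 5.

5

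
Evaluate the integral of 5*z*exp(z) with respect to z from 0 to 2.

5 + 5*exp(2)

Integrate by parts once (u = z, dv = 5*exp(z) dz).
An antiderivative is F(z) = (5*z - 5)*exp(z).
Then F(2) - F(0) = (5*exp(2)) - (-5) = 5 + 5*exp(2).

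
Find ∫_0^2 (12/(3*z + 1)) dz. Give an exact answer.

Let u = 3*z + 1, so du = 3 dz. When z = 0, u = 1; when z = 2, u = 7.
The integral becomes 4·∫ 1/u du from 1 to 7, with antiderivative 4*log(u).
Back in z: F(z) = 4*log(3*z + 1).
Then F(2) - F(0) = (4*log(7)) - (0) = 4*log(7).

4*log(7)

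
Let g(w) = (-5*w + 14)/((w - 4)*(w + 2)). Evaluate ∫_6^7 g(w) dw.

-9*log(3) + 13*log(2)

Factor the denominator: w**2 - 2*w - 8 = (w + 2)(w - 4).
Partial fractions: (-5*w + 14)/((w - 4)*(w + 2)) = -4/(w + 2) - 1/(w - 4).
An antiderivative is F(w) = -log(w - 4) - 4*log(w + 2).
Then F(7) - F(6) = (-9*log(3)) - (-13*log(2)) = -9*log(3) + 13*log(2).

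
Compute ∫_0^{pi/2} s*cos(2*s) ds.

-1/2

Integrate by parts once (u = s, dv = cos(2*s) ds).
An antiderivative is F(s) = s*sin(2*s)/2 + cos(2*s)/4.
Then F(pi/2) - F(0) = (-1/4) - (1/4) = -1/2.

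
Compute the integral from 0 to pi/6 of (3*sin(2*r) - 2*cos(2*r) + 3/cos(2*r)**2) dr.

3/4 + sqrt(3)

An antiderivative is F(r) = -sin(2*r) - 3*cos(2*r)/2 + 3*tan(2*r)/2.
Then F(pi/6) - F(0) = (-3/4 + sqrt(3)) - (-3/2) = 3/4 + sqrt(3).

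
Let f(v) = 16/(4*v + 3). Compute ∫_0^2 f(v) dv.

-4*log(3) + 4*log(11)

Let u = 4*v + 3, so du = 4 dv. When v = 0, u = 3; when v = 2, u = 11.
The integral becomes 4·∫ 1/u du from 3 to 11, with antiderivative 4*log(u).
Back in v: F(v) = 4*log(4*v + 3).
Then F(2) - F(0) = (4*log(11)) - (log(81)) = -4*log(3) + 4*log(11).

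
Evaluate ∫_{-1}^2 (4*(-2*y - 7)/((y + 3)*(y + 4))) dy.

Factor the denominator: y**2 + 7*y + 12 = (y + 4)(y + 3).
Partial fractions: 4*(-2*y - 7)/((y + 3)*(y + 4)) = -4/(y + 4) - 4/(y + 3).
An antiderivative is F(y) = -4*log(y + 3) - 4*log(y + 4).
Then F(2) - F(-1) = (-4*log(5) - 4*log(3) - 4*log(2)) - (-4*log(3) - 4*log(2)) = -4*log(5).

-4*log(5)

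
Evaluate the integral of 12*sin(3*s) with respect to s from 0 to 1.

Let u = 3*s, so du = 3 ds. When s = 0, u = 0; when s = 1, u = 3.
The integral becomes 4·∫ sin(u) du from 0 to 3, with antiderivative -4*cos(u).
Back in s: F(s) = -4*cos(3*s).
Then F(1) - F(0) = (-4*cos(3)) - (-4) = 4 - 4*cos(3).

4 - 4*cos(3)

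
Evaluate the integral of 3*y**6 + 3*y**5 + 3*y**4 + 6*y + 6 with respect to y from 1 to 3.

51872/35

By the power rule, an antiderivative is F(y) = 3*y**7/7 + y**6/2 + 3*y**5/5 + 3*y**2 + 6*y.
Then F(3) - F(1) = (104481/70) - (737/70) = 51872/35.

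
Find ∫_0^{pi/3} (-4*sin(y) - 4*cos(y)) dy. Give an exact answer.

-2*sqrt(3) - 2

An antiderivative is F(y) = -4*sin(y) + 4*cos(y).
Then F(pi/3) - F(0) = (2 - 2*sqrt(3)) - (4) = -2*sqrt(3) - 2.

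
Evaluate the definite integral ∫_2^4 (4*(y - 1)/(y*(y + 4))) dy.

Factor the denominator: y**2 + 4*y = (y + 4)y.
Partial fractions: 4*(y - 1)/(y*(y + 4)) = 5/(y + 4) - 1/y.
An antiderivative is F(y) = -log(y) + 5*log(y + 4).
Then F(4) - F(2) = (13*log(2)) - (4*log(2) + 5*log(3)) = -5*log(3) + 9*log(2).

-5*log(3) + 9*log(2)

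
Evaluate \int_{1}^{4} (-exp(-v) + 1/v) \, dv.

(-exp(3) + 1 + log(4**exp(4)))*exp(-4)

An antiderivative is F(v) = log(v) + exp(-v).
Then F(4) - F(1) = ((1 + log(4**exp(4)))*exp(-4)) - (exp(-1)) = (-exp(3) + 1 + log(4**exp(4)))*exp(-4).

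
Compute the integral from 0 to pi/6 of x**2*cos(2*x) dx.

-sqrt(3)/8 + sqrt(3)*pi**2/144 + pi/24

Integrate by parts twice (u = x^2, dv = cos(2*x) dx).
An antiderivative is F(x) = x**2*sin(2*x)/2 + x*cos(2*x)/2 - sin(2*x)/4.
Then F(pi/6) - F(0) = (-sqrt(3)/8 + sqrt(3)*pi**2/144 + pi/24) - (0) = -sqrt(3)/8 + sqrt(3)*pi**2/144 + pi/24.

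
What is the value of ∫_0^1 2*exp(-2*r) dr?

An antiderivative is F(r) = -exp(-2*r).
Then F(1) - F(0) = (-exp(-2)) - (-1) = 1 - exp(-2).

1 - exp(-2)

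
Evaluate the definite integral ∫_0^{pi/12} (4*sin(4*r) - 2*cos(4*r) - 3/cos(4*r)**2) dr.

1/2 - sqrt(3)

An antiderivative is F(r) = -sin(4*r)/2 - cos(4*r) - 3*tan(4*r)/4.
Then F(pi/12) - F(0) = (-sqrt(3) - 1/2) - (-1) = 1/2 - sqrt(3).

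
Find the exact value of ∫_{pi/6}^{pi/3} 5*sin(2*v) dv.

5/2

An antiderivative is F(v) = -5*cos(2*v)/2.
Then F(pi/3) - F(pi/6) = (5/4) - (-5/4) = 5/2.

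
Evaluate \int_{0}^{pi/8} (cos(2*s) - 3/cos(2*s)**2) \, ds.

An antiderivative is F(s) = sin(2*s)/2 - 3*tan(2*s)/2.
Then F(pi/8) - F(0) = (-3/2 + sqrt(2)/4) - (0) = -3/2 + sqrt(2)/4.

-3/2 + sqrt(2)/4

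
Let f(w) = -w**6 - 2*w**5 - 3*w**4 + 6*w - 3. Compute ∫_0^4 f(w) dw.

-449852/105

By the power rule, an antiderivative is F(w) = -w**7/7 - w**6/3 - 3*w**5/5 + 3*w**2 - 3*w.
Then F(4) - F(0) = (-449852/105) - (0) = -449852/105.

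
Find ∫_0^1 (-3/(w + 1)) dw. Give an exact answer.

An antiderivative is F(w) = -3*log(w + 1).
Then F(1) - F(0) = (-log(8)) - (0) = -log(8).

-log(8)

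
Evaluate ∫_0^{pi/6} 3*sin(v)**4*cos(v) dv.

Let u = sin(v), so du = cos(v) dv. When v = 0, u = 0; when v = pi/6, u = 1/2.
The integral becomes 3·∫ u**4 du from 0 to 1/2, with antiderivative 3*u**5/5.
Back in v: F(v) = 3*sin(v)**5/5.
Then F(pi/6) - F(0) = (3/160) - (0) = 3/160.

3/160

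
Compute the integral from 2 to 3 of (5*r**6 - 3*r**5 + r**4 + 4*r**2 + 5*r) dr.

By the power rule, an antiderivative is F(r) = 5*r**7/7 - r**6/2 + r**5/5 + 4*r**3/3 + 5*r**2/2.
Then F(3) - F(2) = (45666/35) - (9082/105) = 127916/105.

127916/105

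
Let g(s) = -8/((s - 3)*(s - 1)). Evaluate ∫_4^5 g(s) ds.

Factor the denominator: s**2 - 4*s + 3 = (s - 1)(s - 3).
Partial fractions: -8/((s - 3)*(s - 1)) = 4/(s - 1) - 4/(s - 3).
An antiderivative is F(s) = -4*log(s - 3) + 4*log(s - 1).
Then F(5) - F(4) = (log(16)) - (log(81)) = log(16/81).

log(16/81)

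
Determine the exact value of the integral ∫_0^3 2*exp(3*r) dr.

An antiderivative is F(r) = 2*exp(3*r)/3.
Then F(3) - F(0) = (2*exp(9)/3) - (2/3) = -2/3 + 2*exp(9)/3.

-2/3 + 2*exp(9)/3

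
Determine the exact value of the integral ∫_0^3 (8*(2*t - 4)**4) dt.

4224/5

Let u = 2*t - 4, so du = 2 dt. When t = 0, u = -4; when t = 3, u = 2.
The integral becomes 4·∫ u**4 du from -4 to 2, with antiderivative 4*u**5/5.
Back in t: F(t) = 4*(2*t - 4)**5/5.
Then F(3) - F(0) = (128/5) - (-4096/5) = 4224/5.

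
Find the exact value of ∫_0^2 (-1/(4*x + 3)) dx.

An antiderivative is F(x) = -log(4*x + 3)/4.
Then F(2) - F(0) = (-log(11)/4) - (-log(3)/4) = -log(11)/4 + log(3)/4.

-log(11)/4 + log(3)/4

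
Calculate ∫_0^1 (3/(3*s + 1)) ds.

log(4)

An antiderivative is F(s) = log(3*s + 1).
Then F(1) - F(0) = (log(4)) - (0) = log(4).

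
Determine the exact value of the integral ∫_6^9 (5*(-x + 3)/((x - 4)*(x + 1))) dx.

Factor the denominator: x**2 - 3*x - 4 = (x + 1)(x - 4).
Partial fractions: 5*(-x + 3)/((x - 4)*(x + 1)) = -4/(x + 1) - 1/(x - 4).
An antiderivative is F(x) = -log(x - 4) - 4*log(x + 1).
Then F(9) - F(6) = (-5*log(5) - 4*log(2)) - (-4*log(7) - log(2)) = -5*log(5) - 3*log(2) + 4*log(7).

-5*log(5) - 3*log(2) + 4*log(7)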